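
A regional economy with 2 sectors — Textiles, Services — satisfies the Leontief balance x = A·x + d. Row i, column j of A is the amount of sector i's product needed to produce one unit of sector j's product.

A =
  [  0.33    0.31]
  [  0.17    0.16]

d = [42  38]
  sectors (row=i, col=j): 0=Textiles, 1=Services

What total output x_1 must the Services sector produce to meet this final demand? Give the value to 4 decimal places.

63.9090

Form M = I − A:
  [  0.67   -0.31]
  [ -0.17    0.84]
Leontief inverse L = M⁻¹:
  [  1.6467    0.6077]
  [  0.3333    1.3135]
Total output x = L · d:
  x_0 = 1.6467·42 + 0.6077·38 = 92.2564
  x_1 = 0.3333·42 + 1.3135·38 = 63.9090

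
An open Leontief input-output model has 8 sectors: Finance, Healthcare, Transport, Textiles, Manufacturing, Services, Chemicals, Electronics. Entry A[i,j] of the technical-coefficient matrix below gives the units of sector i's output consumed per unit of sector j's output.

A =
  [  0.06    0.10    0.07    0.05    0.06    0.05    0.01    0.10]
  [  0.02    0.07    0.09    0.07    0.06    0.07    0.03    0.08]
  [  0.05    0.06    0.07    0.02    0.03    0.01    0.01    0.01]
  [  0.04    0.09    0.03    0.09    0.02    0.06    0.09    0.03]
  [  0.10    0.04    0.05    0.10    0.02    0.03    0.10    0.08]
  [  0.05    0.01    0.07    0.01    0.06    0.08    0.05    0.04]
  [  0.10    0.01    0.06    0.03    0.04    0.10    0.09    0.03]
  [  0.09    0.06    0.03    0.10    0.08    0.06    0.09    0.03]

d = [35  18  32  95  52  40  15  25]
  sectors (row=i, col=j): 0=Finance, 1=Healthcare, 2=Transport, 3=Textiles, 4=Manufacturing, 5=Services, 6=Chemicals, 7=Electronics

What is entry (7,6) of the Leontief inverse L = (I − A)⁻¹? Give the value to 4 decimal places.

L[7,6] = 0.1492

Form M = I − A:
  [  0.94   -0.10   -0.07   -0.05   -0.06   -0.05   -0.01   -0.10]
  [ -0.02    0.93   -0.09   -0.07   -0.06   -0.07   -0.03   -0.08]
  [ -0.05   -0.06    0.93   -0.02   -0.03   -0.01   -0.01   -0.01]
  [ -0.04   -0.09   -0.03    0.91   -0.02   -0.06   -0.09   -0.03]
  [ -0.10   -0.04   -0.05   -0.10    0.98   -0.03   -0.10   -0.08]
  [ -0.05   -0.01   -0.07   -0.01   -0.06    0.92   -0.05   -0.04]
  [ -0.10   -0.01   -0.06   -0.03   -0.04   -0.10    0.91   -0.03]
  [ -0.09   -0.06   -0.03   -0.10   -0.08   -0.06   -0.09    0.97]
Leontief inverse L = M⁻¹:
  [  1.1152    0.1539    0.1241    0.1065    0.1043    0.1002    0.0607    0.1468]
  [  0.0736    1.1183    0.1411    0.1214    0.1002    0.1184    0.0807    0.1207]
  [  0.0761    0.0887    1.0994    0.0459    0.0508    0.0331    0.0312    0.0344]
  [  0.0887    0.1342    0.0789    1.1356    0.0574    0.1114    0.1379    0.0697]
  [  0.1608    0.0956    0.1043    0.1555    1.0645    0.0872    0.1557    0.1265]
  [  0.0936    0.0428    0.1094    0.0438    0.0903    1.1164    0.0863    0.0718]
  [  0.1537    0.0522    0.1098    0.0704    0.0786    0.1486    1.1343    0.0711]
  [  0.1528    0.1154    0.0879    0.1579    0.1240    0.1192    0.1492    1.0818]
Total output x = L · d:
  x_0 = 1.1152·35 + 0.1539·18 + 0.1241·32 + 0.1065·95 + 0.1043·52 + 0.1002·40 + 0.0607·15 + 0.1468·25 = 69.9047
  x_1 = 0.0736·35 + 1.1183·18 + 0.1411·32 + 0.1214·95 + 0.1002·52 + 0.1184·40 + 0.0807·15 + 0.1207·25 = 52.9213
  x_2 = 0.0761·35 + 0.0887·18 + 1.0994·32 + 0.0459·95 + 0.0508·52 + 0.0331·40 + 0.0312·15 + 0.0344·25 = 49.0969
  x_3 = 0.0887·35 + 0.1342·18 + 0.0789·32 + 1.1356·95 + 0.0574·52 + 0.1114·40 + 0.1379·15 + 0.0697·25 = 127.1755
  x_4 = 0.1608·35 + 0.0956·18 + 0.1043·32 + 0.1555·95 + 1.0645·52 + 0.0872·40 + 0.1557·15 + 0.1265·25 = 89.7935
  x_5 = 0.0936·35 + 0.0428·18 + 0.1094·32 + 0.0438·95 + 0.0903·52 + 1.1164·40 + 0.0863·15 + 0.0718·25 = 64.1493
  x_6 = 0.1537·35 + 0.0522·18 + 0.1098·32 + 0.0704·95 + 0.0786·52 + 0.1486·40 + 1.1343·15 + 0.0711·25 = 45.3403
  x_7 = 0.1528·35 + 0.1154·18 + 0.0879·32 + 0.1579·95 + 0.1240·52 + 0.1192·40 + 0.1492·15 + 1.0818·25 = 65.7425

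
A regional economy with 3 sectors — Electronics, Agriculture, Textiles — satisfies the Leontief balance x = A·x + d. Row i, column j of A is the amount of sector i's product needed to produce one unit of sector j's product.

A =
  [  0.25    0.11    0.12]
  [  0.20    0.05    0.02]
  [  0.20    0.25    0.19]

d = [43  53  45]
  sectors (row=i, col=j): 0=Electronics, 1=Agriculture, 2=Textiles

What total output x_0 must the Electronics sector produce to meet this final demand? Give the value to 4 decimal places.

84.3882

Form M = I − A:
  [  0.75   -0.11   -0.12]
  [ -0.20    0.95   -0.02]
  [ -0.20   -0.25    0.81]
Leontief inverse L = M⁻¹:
  [  1.4526    0.2263    0.2208]
  [  0.3154    1.1087    0.0741]
  [  0.4560    0.3981    1.3120]
Total output x = L · d:
  x_0 = 1.4526·43 + 0.2263·53 + 0.2208·45 = 84.3882
  x_1 = 0.3154·43 + 1.1087·53 + 0.0741·45 = 75.6553
  x_2 = 0.4560·43 + 0.3981·53 + 1.3120·45 = 99.7425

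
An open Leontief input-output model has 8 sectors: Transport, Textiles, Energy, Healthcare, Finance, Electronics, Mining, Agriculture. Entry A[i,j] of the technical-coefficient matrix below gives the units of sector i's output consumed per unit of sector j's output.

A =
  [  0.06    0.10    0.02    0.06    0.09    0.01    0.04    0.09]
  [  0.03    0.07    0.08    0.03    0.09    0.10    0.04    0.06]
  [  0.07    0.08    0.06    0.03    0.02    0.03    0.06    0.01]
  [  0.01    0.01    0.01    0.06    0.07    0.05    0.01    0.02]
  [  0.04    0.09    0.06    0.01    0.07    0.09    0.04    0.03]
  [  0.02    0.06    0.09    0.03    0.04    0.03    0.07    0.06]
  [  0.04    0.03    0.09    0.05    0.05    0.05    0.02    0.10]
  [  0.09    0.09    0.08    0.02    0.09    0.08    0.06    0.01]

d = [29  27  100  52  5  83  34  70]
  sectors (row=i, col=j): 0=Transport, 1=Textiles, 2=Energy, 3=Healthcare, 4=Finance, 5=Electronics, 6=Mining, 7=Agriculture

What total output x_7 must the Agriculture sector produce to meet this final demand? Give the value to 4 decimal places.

113.2983

Form M = I − A:
  [  0.94   -0.10   -0.02   -0.06   -0.09   -0.01   -0.04   -0.09]
  [ -0.03    0.93   -0.08   -0.03   -0.09   -0.10   -0.04   -0.06]
  [ -0.07   -0.08    0.94   -0.03   -0.02   -0.03   -0.06   -0.01]
  [ -0.01   -0.01   -0.01    0.94   -0.07   -0.05   -0.01   -0.02]
  [ -0.04   -0.09   -0.06   -0.01    0.93   -0.09   -0.04   -0.03]
  [ -0.02   -0.06   -0.09   -0.03   -0.04    0.97   -0.07   -0.06]
  [ -0.04   -0.03   -0.09   -0.05   -0.05   -0.05    0.98   -0.10]
  [ -0.09   -0.09   -0.08   -0.02   -0.09   -0.08   -0.06    0.99]
Leontief inverse L = M⁻¹:
  [  1.0982    0.1584    0.0713    0.0877    0.1488    0.0626    0.0749    0.1278]
  [  0.0692    1.1310    0.1381    0.0576    0.1438    0.1502    0.0807    0.0990]
  [  0.0980    0.1226    1.0989    0.0534    0.0606    0.0640    0.0865    0.0430]
  [  0.0253    0.0356    0.0338    1.0732    0.0956    0.0736    0.0269    0.0366]
  [  0.0732    0.1435    0.1112    0.0344    1.1175    0.1338    0.0753    0.0667]
  [  0.0534    0.1071    0.1360    0.0535    0.0828    1.0699    0.1008    0.0913]
  [  0.0770    0.0827    0.1365    0.0747    0.0972    0.0915    1.0545    0.1299]
  [  0.1302    0.1546    0.1379    0.0512    0.1476    0.1302    0.1006    1.0563]
Total output x = L · d:
  x_0 = 1.0982·29 + 0.1584·27 + 0.0713·100 + 0.0877·52 + 0.1488·5 + 0.0626·83 + 0.0749·34 + 0.1278·70 = 65.2509
  x_1 = 0.0692·29 + 1.1310·27 + 0.1381·100 + 0.0576·52 + 0.1438·5 + 0.1502·83 + 0.0807·34 + 0.0990·70 = 72.2101
  x_2 = 0.0980·29 + 0.1226·27 + 1.0989·100 + 0.0534·52 + 0.0606·5 + 0.0640·83 + 0.0865·34 + 0.0430·70 = 130.3822
  x_3 = 0.0253·29 + 0.0356·27 + 0.0338·100 + 1.0732·52 + 0.0956·5 + 0.0736·83 + 0.0269·34 + 0.0366·70 = 70.9419
  x_4 = 0.0732·29 + 0.1435·27 + 0.1112·100 + 0.0344·52 + 1.1175·5 + 0.1338·83 + 0.0753·34 + 0.0667·70 = 42.8262
  x_5 = 0.0534·29 + 0.1071·27 + 0.1360·100 + 0.0535·52 + 0.0828·5 + 1.0699·83 + 0.1008·34 + 0.0913·70 = 119.8585
  x_6 = 0.0770·29 + 0.0827·27 + 0.1365·100 + 0.0747·52 + 0.0972·5 + 0.0915·83 + 1.0545·34 + 0.1299·70 = 75.0223
  x_7 = 0.1302·29 + 0.1546·27 + 0.1379·100 + 0.0512·52 + 0.1476·5 + 0.1302·83 + 0.1006·34 + 1.0563·70 = 113.2983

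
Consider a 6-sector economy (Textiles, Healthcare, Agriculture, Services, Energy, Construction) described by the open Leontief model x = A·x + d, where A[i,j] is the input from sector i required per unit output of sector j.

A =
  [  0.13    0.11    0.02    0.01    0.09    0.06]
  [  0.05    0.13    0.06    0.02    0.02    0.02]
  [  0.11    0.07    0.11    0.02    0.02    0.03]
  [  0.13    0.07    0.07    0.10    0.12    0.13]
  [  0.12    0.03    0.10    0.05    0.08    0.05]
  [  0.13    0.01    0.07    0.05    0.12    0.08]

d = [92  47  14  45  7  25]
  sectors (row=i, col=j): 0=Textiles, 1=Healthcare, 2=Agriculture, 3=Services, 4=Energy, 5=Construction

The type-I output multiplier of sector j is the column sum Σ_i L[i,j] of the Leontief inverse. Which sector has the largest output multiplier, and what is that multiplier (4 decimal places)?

Textiles (2.1631)

Form M = I − A:
  [  0.87   -0.11   -0.02   -0.01   -0.09   -0.06]
  [ -0.05    0.87   -0.06   -0.02   -0.02   -0.02]
  [ -0.11   -0.07    0.89   -0.02   -0.02   -0.03]
  [ -0.13   -0.07   -0.07    0.90   -0.12   -0.13]
  [ -0.12   -0.03   -0.10   -0.05    0.92   -0.05]
  [ -0.13   -0.01   -0.07   -0.05   -0.12    0.92]
Leontief inverse L = M⁻¹:
  [  1.2054    0.1660    0.0640    0.0316    0.1396    0.0964]
  [  0.0971    1.1740    0.0926    0.0342    0.0470    0.0423]
  [  0.1746    0.1202    1.1496    0.0367    0.0573    0.0598]
  [  0.2552    0.1452    0.1441    1.1428    0.2060    0.1972]
  [  0.2055    0.0844    0.1510    0.0757    1.1341    0.0925]
  [  0.2253    0.0643    0.1250    0.0796    0.1837    1.1284]
Total output x = L · d:
  x_0 = 1.2054·92 + 0.1660·47 + 0.0640·14 + 0.0316·45 + 0.1396·7 + 0.0964·25 = 124.4103
  x_1 = 0.0971·92 + 1.1740·47 + 0.0926·14 + 0.0342·45 + 0.0470·7 + 0.0423·25 = 68.3312
  x_2 = 0.1746·92 + 0.1202·47 + 1.1496·14 + 0.0367·45 + 0.0573·7 + 0.0598·25 = 41.3492
  x_3 = 0.2552·92 + 0.1452·47 + 0.1441·14 + 1.1428·45 + 0.2060·7 + 0.1972·25 = 90.1146
  x_4 = 0.2055·92 + 0.0844·47 + 0.1510·14 + 0.0757·45 + 1.1341·7 + 0.0925·25 = 38.6400
  x_5 = 0.2253·92 + 0.0643·47 + 0.1250·14 + 0.0796·45 + 0.1837·7 + 1.1284·25 = 58.5800
Output multipliers (column sums of L):
  Textiles: 2.1631
  Healthcare: 1.7540
  Agriculture: 1.7264
  Services: 1.4005
  Energy: 1.7677
  Construction: 1.6164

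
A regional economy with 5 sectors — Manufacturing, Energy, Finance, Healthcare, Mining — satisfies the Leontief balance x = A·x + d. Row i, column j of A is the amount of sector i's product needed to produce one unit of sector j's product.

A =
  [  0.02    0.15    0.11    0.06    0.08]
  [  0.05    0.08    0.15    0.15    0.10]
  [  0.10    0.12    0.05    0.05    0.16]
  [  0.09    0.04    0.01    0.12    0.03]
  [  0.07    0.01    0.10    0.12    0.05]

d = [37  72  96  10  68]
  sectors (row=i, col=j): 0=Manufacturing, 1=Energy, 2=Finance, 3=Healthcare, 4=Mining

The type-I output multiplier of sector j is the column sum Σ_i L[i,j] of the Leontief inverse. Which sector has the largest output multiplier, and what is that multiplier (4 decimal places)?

Form M = I − A:
  [  0.98   -0.15   -0.11   -0.06   -0.08]
  [ -0.05    0.92   -0.15   -0.15   -0.10]
  [ -0.10   -0.12    0.95   -0.05   -0.16]
  [ -0.09   -0.04   -0.01    0.88   -0.03]
  [ -0.07   -0.01   -0.10   -0.12    0.95]
Leontief inverse L = M⁻¹:
  [  1.0715    0.2049    0.1732    0.1376    0.1453]
  [  0.1148    1.1460    0.2151    0.2391    0.1741]
  [  0.1524    0.1798    1.1238    0.1356    0.2253]
  [  0.1203    0.0770    0.0450    1.1688    0.0627]
  [  0.1114    0.0558    0.1390    0.1746    1.0968]
Total output x = L · d:
  x_0 = 1.0715·37 + 0.2049·72 + 0.1732·96 + 0.1376·10 + 0.1453·68 = 82.2785
  x_1 = 0.1148·37 + 1.1460·72 + 0.2151·96 + 0.2391·10 + 0.1741·68 = 121.6384
  x_2 = 0.1524·37 + 0.1798·72 + 1.1238·96 + 0.1356·10 + 0.2253·68 = 143.1453
  x_3 = 0.1203·37 + 0.0770·72 + 0.0450·96 + 1.1688·10 + 0.0627·68 = 30.2687
  x_4 = 0.1114·37 + 0.0558·72 + 0.1390·96 + 0.1746·10 + 1.0968·68 = 97.8133
Output multipliers (column sums of L):
  Manufacturing: 1.5705
  Energy: 1.6635
  Finance: 1.6961
  Healthcare: 1.8557
  Mining: 1.7042

Healthcare (1.8557)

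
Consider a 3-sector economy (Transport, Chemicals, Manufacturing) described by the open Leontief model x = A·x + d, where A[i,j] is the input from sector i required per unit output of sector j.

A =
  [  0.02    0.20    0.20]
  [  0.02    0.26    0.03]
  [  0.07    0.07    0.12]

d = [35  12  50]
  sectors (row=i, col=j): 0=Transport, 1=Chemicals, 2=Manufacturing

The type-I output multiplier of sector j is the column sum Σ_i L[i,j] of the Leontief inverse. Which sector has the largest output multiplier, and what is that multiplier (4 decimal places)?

Form M = I − A:
  [  0.98   -0.20   -0.20]
  [ -0.02    0.74   -0.03]
  [ -0.07   -0.07    0.88]
Leontief inverse L = M⁻¹:
  [  1.0443    0.3057    0.2478]
  [  0.0317    1.3650    0.0537]
  [  0.0856    0.1329    1.1603]
Total output x = L · d:
  x_0 = 1.0443·35 + 0.3057·12 + 0.2478·50 = 52.6090
  x_1 = 0.0317·35 + 1.3650·12 + 0.0537·50 = 20.1762
  x_2 = 0.0856·35 + 0.1329·12 + 1.1603·50 = 62.6079
Output multipliers (column sums of L):
  Transport: 1.1616
  Chemicals: 1.8036
  Manufacturing: 1.4619

Chemicals (1.8036)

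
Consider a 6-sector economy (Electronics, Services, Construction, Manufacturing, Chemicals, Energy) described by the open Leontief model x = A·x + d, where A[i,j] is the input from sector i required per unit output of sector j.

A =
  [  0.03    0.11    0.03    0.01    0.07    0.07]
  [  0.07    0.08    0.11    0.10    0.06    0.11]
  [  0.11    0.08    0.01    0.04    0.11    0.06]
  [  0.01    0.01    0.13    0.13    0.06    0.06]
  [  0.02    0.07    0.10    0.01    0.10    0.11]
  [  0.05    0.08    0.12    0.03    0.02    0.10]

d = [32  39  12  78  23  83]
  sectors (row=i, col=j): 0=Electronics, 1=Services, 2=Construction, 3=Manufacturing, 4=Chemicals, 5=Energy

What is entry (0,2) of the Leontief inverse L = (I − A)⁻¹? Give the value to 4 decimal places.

Form M = I − A:
  [  0.97   -0.11   -0.03   -0.01   -0.07   -0.07]
  [ -0.07    0.92   -0.11   -0.10   -0.06   -0.11]
  [ -0.11   -0.08    0.99   -0.04   -0.11   -0.06]
  [ -0.01   -0.01   -0.13    0.87   -0.06   -0.06]
  [ -0.02   -0.07   -0.10   -0.01    0.90   -0.11]
  [ -0.05   -0.08   -0.12   -0.03   -0.02    0.90]
Leontief inverse L = M⁻¹:
  [  1.0599    0.1529    0.0799    0.0389    0.1077    0.1222]
  [  0.1172    1.1442    0.1852    0.1492    0.1221    0.1862]
  [  0.1412    0.1334    1.0695    0.0722    0.1581    0.1227]
  [  0.0450    0.0525    0.1857    1.1697    0.1102    0.1138]
  [  0.0600    0.1240    0.1582    0.0414    1.1500    0.1737]
  [  0.0910    0.1325    0.1732    0.0650    0.0672    1.1585]
Total output x = L · d:
  x_0 = 1.0599·32 + 0.1529·39 + 0.0799·12 + 0.0389·78 + 0.1077·23 + 0.1222·83 = 56.4960
  x_1 = 0.1172·32 + 1.1442·39 + 0.1852·12 + 0.1492·78 + 0.1221·23 + 0.1862·83 = 80.4950
  x_2 = 0.1412·32 + 0.1334·39 + 1.0695·12 + 0.0722·78 + 0.1581·23 + 0.1227·83 = 42.0094
  x_3 = 0.0450·32 + 0.0525·39 + 0.1857·12 + 1.1697·78 + 0.1102·23 + 0.1138·83 = 108.9327
  x_4 = 0.0600·32 + 0.1240·39 + 0.1582·12 + 0.0414·78 + 1.1500·23 + 0.1737·83 = 52.7512
  x_5 = 0.0910·32 + 0.1325·39 + 0.1732·12 + 0.0650·78 + 0.0672·23 + 1.1585·83 = 112.9206

L[0,2] = 0.0799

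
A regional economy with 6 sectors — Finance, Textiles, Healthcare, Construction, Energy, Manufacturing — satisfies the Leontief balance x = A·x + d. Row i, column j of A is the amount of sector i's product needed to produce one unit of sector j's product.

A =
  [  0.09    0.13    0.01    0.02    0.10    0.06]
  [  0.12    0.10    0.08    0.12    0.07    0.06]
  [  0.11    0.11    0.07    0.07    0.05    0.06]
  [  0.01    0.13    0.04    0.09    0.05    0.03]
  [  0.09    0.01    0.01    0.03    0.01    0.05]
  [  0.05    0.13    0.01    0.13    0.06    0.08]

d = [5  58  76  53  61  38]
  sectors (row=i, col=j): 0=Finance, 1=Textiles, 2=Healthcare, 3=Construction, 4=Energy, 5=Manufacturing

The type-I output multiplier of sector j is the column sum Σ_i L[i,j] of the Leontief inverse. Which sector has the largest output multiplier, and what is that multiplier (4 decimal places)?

Textiles (2.0434)

Form M = I − A:
  [  0.91   -0.13   -0.01   -0.02   -0.10   -0.06]
  [ -0.12    0.90   -0.08   -0.12   -0.07   -0.06]
  [ -0.11   -0.11    0.93   -0.07   -0.05   -0.06]
  [ -0.01   -0.13   -0.04    0.91   -0.05   -0.03]
  [ -0.09   -0.01   -0.01   -0.03    0.99   -0.05]
  [ -0.05   -0.13   -0.01   -0.13   -0.06    0.92]
Leontief inverse L = M⁻¹:
  [  1.1494    0.1969    0.0350    0.0729    0.1415    0.1002]
  [  0.1928    1.1982    0.1159    0.1912    0.1265    0.1114]
  [  0.1762    0.1957    1.1019    0.1329    0.1004    0.1059]
  [  0.0578    0.1916    0.0678    1.1424    0.0843    0.0625]
  [  0.1154    0.0485    0.0196    0.0545    1.0332    0.0699]
  [  0.1073    0.2124    0.0411    0.1974    0.1059    1.1227]
Total output x = L · d:
  x_0 = 1.1494·5 + 0.1969·58 + 0.0350·76 + 0.0729·53 + 0.1415·61 + 0.1002·38 = 36.1310
  x_1 = 0.1928·5 + 1.1982·58 + 0.1159·76 + 0.1912·53 + 0.1265·61 + 0.1114·38 = 101.3551
  x_2 = 0.1762·5 + 0.1957·58 + 1.1019·76 + 0.1329·53 + 0.1004·61 + 0.1059·38 = 113.1756
  x_3 = 0.0578·5 + 0.1916·58 + 0.0678·76 + 1.1424·53 + 0.0843·61 + 0.0625·38 = 84.6197
  x_4 = 0.1154·5 + 0.0485·58 + 0.0196·76 + 0.0545·53 + 1.0332·61 + 0.0699·38 = 73.4485
  x_5 = 0.1073·5 + 0.2124·58 + 0.0411·76 + 0.1974·53 + 0.1059·61 + 1.1227·38 = 75.5673
Output multipliers (column sums of L):
  Finance: 1.7989
  Textiles: 2.0434
  Healthcare: 1.3815
  Construction: 1.7913
  Energy: 1.5918
  Manufacturing: 1.5726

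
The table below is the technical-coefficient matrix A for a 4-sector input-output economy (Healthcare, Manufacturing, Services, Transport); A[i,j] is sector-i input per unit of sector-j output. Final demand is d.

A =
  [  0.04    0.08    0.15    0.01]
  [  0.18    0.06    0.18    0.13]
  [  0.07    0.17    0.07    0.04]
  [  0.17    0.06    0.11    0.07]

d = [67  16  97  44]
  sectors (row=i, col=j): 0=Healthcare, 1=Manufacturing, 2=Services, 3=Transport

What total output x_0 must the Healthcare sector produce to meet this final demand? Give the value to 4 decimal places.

Form M = I − A:
  [  0.96   -0.08   -0.15   -0.01]
  [ -0.18    0.94   -0.18   -0.13]
  [ -0.07   -0.17    0.93   -0.04]
  [ -0.17   -0.06   -0.11    0.93]
Leontief inverse L = M⁻¹:
  [  1.0884    0.1323    0.2058    0.0391]
  [  0.2676    1.1496    0.2865    0.1759]
  [  0.1409    0.2255    1.1514    0.0826]
  [  0.2329    0.1250    0.1923    1.1035]
Total output x = L · d:
  x_0 = 1.0884·67 + 0.1323·16 + 0.2058·97 + 0.0391·44 = 96.7194
  x_1 = 0.2676·67 + 1.1496·16 + 0.2865·97 + 0.1759·44 = 71.8512
  x_2 = 0.1409·67 + 0.2255·16 + 1.1514·97 + 0.0826·44 = 128.3629
  x_3 = 0.2329·67 + 0.1250·16 + 0.1923·97 + 1.1035·44 = 84.8100

96.7194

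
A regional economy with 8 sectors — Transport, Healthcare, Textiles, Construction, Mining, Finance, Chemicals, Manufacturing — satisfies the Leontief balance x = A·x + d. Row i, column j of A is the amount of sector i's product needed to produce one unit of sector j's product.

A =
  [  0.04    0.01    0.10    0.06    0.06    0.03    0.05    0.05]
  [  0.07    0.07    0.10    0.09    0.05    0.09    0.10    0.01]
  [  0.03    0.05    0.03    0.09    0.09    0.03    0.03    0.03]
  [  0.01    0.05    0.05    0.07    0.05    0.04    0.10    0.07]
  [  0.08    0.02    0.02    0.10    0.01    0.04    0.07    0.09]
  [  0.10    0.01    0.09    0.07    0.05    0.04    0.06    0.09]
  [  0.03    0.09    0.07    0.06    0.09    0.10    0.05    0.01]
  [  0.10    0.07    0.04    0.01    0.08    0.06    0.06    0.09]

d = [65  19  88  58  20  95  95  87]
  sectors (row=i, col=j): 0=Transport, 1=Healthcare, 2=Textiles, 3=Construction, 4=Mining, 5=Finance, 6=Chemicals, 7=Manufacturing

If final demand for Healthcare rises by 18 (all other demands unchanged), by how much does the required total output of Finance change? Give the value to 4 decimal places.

0.9487

Form M = I − A:
  [  0.96   -0.01   -0.10   -0.06   -0.06   -0.03   -0.05   -0.05]
  [ -0.07    0.93   -0.10   -0.09   -0.05   -0.09   -0.10   -0.01]
  [ -0.03   -0.05    0.97   -0.09   -0.09   -0.03   -0.03   -0.03]
  [ -0.01   -0.05   -0.05    0.93   -0.05   -0.04   -0.10   -0.07]
  [ -0.08   -0.02   -0.02   -0.10    0.99   -0.04   -0.07   -0.09]
  [ -0.10   -0.01   -0.09   -0.07   -0.05    0.96   -0.06   -0.09]
  [ -0.03   -0.09   -0.07   -0.06   -0.09   -0.10    0.95   -0.01]
  [ -0.10   -0.07   -0.04   -0.01   -0.08   -0.06   -0.06    0.91]
Leontief inverse L = M⁻¹:
  [  1.0786    0.0442    0.1405    0.1109    0.1054    0.0669    0.0953    0.0910]
  [  0.1259    1.1201    0.1682    0.1681    0.1162    0.1478    0.1696    0.0657]
  [  0.0686    0.0824    1.0713    0.1409    0.1292    0.0673    0.0792    0.0711]
  [  0.0561    0.0932    0.0996    1.1263    0.1018    0.0881    0.1548    0.1145]
  [  0.1231    0.0590    0.0706    0.1502    1.0609    0.0833    0.1227    0.1358]
  [  0.1507    0.0527    0.1453    0.1315    0.1088    1.0871    0.1176    0.1433]
  [  0.0838    0.1318    0.1286    0.1298    0.1437    0.1501    1.1126    0.0616]
  [  0.1581    0.1130    0.1008    0.0741    0.1372    0.1115    0.1206    1.1438]
Total output x = L · d:
  x_0 = 1.0786·65 + 0.0442·19 + 0.1405·88 + 0.1109·58 + 0.1054·20 + 0.0669·95 + 0.0953·95 + 0.0910·87 = 115.1735
  x_1 = 0.1259·65 + 1.1201·19 + 0.1682·88 + 0.1681·58 + 0.1162·20 + 0.1478·95 + 0.1696·95 + 0.0657·87 = 92.2029
  x_2 = 0.0686·65 + 0.0824·19 + 1.0713·88 + 0.1409·58 + 0.1292·20 + 0.0673·95 + 0.0792·95 + 0.0711·87 = 131.1674
  x_3 = 0.0561·65 + 0.0932·19 + 0.0996·88 + 1.1263·58 + 0.1018·20 + 0.0881·95 + 0.1548·95 + 0.1145·87 = 114.5778
  x_4 = 0.1231·65 + 0.0590·19 + 0.0706·88 + 0.1502·58 + 1.0609·20 + 0.0833·95 + 0.1227·95 + 0.1358·87 = 76.6583
  x_5 = 0.1507·65 + 0.0527·19 + 0.1453·88 + 0.1315·58 + 0.1088·20 + 1.0871·95 + 0.1176·95 + 0.1433·87 = 160.3006
  x_6 = 0.0838·65 + 0.1318·19 + 0.1286·88 + 0.1298·58 + 0.1437·20 + 0.1501·95 + 1.1126·95 + 0.0616·87 = 154.9876
  x_7 = 0.1581·65 + 0.1130·19 + 0.1008·88 + 0.0741·58 + 0.1372·20 + 0.1115·95 + 0.1206·95 + 1.1438·87 = 149.9055
Δx_5 = L[5,1] · Δd_1 = 0.0527 · 18 = 0.9487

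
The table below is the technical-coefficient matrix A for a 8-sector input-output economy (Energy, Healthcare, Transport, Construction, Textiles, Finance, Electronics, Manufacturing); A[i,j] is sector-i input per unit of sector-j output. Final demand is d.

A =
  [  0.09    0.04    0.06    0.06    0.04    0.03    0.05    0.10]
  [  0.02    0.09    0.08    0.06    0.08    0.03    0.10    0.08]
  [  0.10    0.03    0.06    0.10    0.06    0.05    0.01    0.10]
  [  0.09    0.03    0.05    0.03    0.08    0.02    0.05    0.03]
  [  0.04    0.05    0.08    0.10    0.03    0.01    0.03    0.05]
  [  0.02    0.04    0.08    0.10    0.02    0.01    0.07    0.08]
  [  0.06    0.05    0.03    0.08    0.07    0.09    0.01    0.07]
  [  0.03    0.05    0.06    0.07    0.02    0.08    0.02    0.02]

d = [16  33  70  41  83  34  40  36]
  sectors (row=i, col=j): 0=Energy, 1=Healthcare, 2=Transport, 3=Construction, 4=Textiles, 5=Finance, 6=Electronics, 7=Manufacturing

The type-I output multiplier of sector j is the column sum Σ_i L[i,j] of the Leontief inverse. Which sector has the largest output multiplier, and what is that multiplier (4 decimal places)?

Form M = I − A:
  [  0.91   -0.04   -0.06   -0.06   -0.04   -0.03   -0.05   -0.10]
  [ -0.02    0.91   -0.08   -0.06   -0.08   -0.03   -0.10   -0.08]
  [ -0.10   -0.03    0.94   -0.10   -0.06   -0.05   -0.01   -0.10]
  [ -0.09   -0.03   -0.05    0.97   -0.08   -0.02   -0.05   -0.03]
  [ -0.04   -0.05   -0.08   -0.10    0.97   -0.01   -0.03   -0.05]
  [ -0.02   -0.04   -0.08   -0.10   -0.02    0.99   -0.07   -0.08]
  [ -0.06   -0.05   -0.03   -0.08   -0.07   -0.09    0.99   -0.07]
  [ -0.03   -0.05   -0.06   -0.07   -0.02   -0.08   -0.02    0.98]
Leontief inverse L = M⁻¹:
  [  1.1401    0.0780    0.1106    0.1197    0.0806    0.0656    0.0828    0.1530]
  [  0.0744    1.1368    0.1392    0.1317    0.1307    0.0717    0.1385    0.1410]
  [  0.1549    0.0694    1.1157    0.1633    0.1029    0.0843    0.0466    0.1558]
  [  0.1319    0.0611    0.0920    1.0806    0.1134    0.0466    0.0766    0.0760]
  [  0.0846    0.0813    0.1222    0.1484    1.0678    0.0379    0.0582    0.0940]
  [  0.0664    0.0734    0.1236    0.1523    0.0602    1.0433    0.0978    0.1253]
  [  0.1050    0.0872    0.0819    0.1387    0.1084    0.1187    1.0461    0.1204]
  [  0.0669    0.0784    0.0996    0.1159    0.0524    0.1025    0.0484    1.0619]
Total output x = L · d:
  x_0 = 1.1401·16 + 0.0780·33 + 0.1106·70 + 0.1197·41 + 0.0806·83 + 0.0656·34 + 0.0828·40 + 0.1530·36 = 51.2138
  x_1 = 0.0744·16 + 1.1368·33 + 0.1392·70 + 0.1317·41 + 0.1307·83 + 0.0717·34 + 0.1385·40 + 0.1410·36 = 77.7490
  x_2 = 0.1549·16 + 0.0694·33 + 1.1157·70 + 0.1633·41 + 0.1029·83 + 0.0843·34 + 0.0466·40 + 0.1558·36 = 108.4388
  x_3 = 0.1319·16 + 0.0611·33 + 0.0920·70 + 1.0806·41 + 0.1134·83 + 0.0466·34 + 0.0766·40 + 0.0760·36 = 71.6644
  x_4 = 0.0846·16 + 0.0813·33 + 0.1222·70 + 0.1484·41 + 1.0678·83 + 0.0379·34 + 0.0582·40 + 0.0940·36 = 114.3044
  x_5 = 0.0664·16 + 0.0734·33 + 0.1236·70 + 0.1523·41 + 0.0602·83 + 1.0433·34 + 0.0978·40 + 0.1253·36 = 67.2688
  x_6 = 0.1050·16 + 0.0872·33 + 0.0819·70 + 0.1387·41 + 0.1084·83 + 0.1187·34 + 1.0461·40 + 0.1204·36 = 75.1910
  x_7 = 0.0669·16 + 0.0784·33 + 0.0996·70 + 0.1159·41 + 0.0524·83 + 0.1025·34 + 0.0484·40 + 1.0619·36 = 63.3858
Output multipliers (column sums of L):
  Energy: 1.8241
  Healthcare: 1.6657
  Transport: 1.8848
  Construction: 2.0506
  Textiles: 1.7165
  Finance: 1.5706
  Electronics: 1.5951
  Manufacturing: 1.9273

Construction (2.0506)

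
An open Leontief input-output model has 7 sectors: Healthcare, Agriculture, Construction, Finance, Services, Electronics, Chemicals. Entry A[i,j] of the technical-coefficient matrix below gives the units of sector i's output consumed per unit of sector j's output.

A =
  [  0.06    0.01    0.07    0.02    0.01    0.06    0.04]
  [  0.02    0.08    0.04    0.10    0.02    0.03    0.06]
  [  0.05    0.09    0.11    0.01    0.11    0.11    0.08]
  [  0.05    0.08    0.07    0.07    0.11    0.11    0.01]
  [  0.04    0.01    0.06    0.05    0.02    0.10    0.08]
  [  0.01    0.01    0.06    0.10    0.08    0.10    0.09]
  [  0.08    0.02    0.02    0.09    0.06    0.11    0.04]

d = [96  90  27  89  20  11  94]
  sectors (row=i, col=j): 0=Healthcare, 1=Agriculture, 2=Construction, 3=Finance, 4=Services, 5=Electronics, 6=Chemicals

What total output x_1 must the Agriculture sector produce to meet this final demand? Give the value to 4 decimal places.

Form M = I − A:
  [  0.94   -0.01   -0.07   -0.02   -0.01   -0.06   -0.04]
  [ -0.02    0.92   -0.04   -0.10   -0.02   -0.03   -0.06]
  [ -0.05   -0.09    0.89   -0.01   -0.11   -0.11   -0.08]
  [ -0.05   -0.08   -0.07    0.93   -0.11   -0.11   -0.01]
  [ -0.04   -0.01   -0.06   -0.05    0.98   -0.10   -0.08]
  [ -0.01   -0.01   -0.06   -0.10   -0.08    0.90   -0.09]
  [ -0.08   -0.02   -0.02   -0.09   -0.06   -0.11    0.96]
Leontief inverse L = M⁻¹:
  [  1.0811    0.0289    0.1014    0.0475    0.0411    0.1042    0.0690]
  [  0.0466    1.1109    0.0767    0.1426    0.0603    0.0849    0.0922]
  [  0.0902    0.1288    1.1701    0.0725    0.1679    0.1983    0.1427]
  [  0.0835    0.1163    0.1255    1.1262    0.1630    0.1884    0.0642]
  [  0.0680    0.0344    0.0994    0.0922    1.0637    0.1617    0.1180]
  [  0.0449    0.0418    0.1093    0.1540    0.1355    1.1795    0.1371]
  [  0.1102    0.0461    0.0649    0.1374    0.1055    0.1775    1.0814]
Total output x = L · d:
  x_0 = 1.0811·96 + 0.0289·90 + 0.1014·27 + 0.0475·89 + 0.0411·20 + 0.1042·11 + 0.0690·94 = 121.8074
  x_1 = 0.0466·96 + 1.1109·90 + 0.0767·27 + 0.1426·89 + 0.0603·20 + 0.0849·11 + 0.0922·94 = 130.0327
  x_2 = 0.0902·96 + 0.1288·90 + 1.1701·27 + 0.0725·89 + 0.1679·20 + 0.1983·11 + 0.1427·94 = 77.2552
  x_3 = 0.0835·96 + 0.1163·90 + 0.1255·27 + 1.1262·89 + 0.1630·20 + 0.1884·11 + 0.0642·94 = 133.4629
  x_4 = 0.0680·96 + 0.0344·90 + 0.0994·27 + 0.0922·89 + 1.0637·20 + 0.1617·11 + 0.1180·94 = 54.6580
  x_5 = 0.0449·96 + 0.0418·90 + 0.1093·27 + 0.1540·89 + 0.1355·20 + 1.1795·11 + 0.1371·94 = 53.3006
  x_6 = 0.1102·96 + 0.0461·90 + 0.0649·27 + 0.1374·89 + 0.1055·20 + 0.1775·11 + 1.0814·94 = 134.4214

130.0327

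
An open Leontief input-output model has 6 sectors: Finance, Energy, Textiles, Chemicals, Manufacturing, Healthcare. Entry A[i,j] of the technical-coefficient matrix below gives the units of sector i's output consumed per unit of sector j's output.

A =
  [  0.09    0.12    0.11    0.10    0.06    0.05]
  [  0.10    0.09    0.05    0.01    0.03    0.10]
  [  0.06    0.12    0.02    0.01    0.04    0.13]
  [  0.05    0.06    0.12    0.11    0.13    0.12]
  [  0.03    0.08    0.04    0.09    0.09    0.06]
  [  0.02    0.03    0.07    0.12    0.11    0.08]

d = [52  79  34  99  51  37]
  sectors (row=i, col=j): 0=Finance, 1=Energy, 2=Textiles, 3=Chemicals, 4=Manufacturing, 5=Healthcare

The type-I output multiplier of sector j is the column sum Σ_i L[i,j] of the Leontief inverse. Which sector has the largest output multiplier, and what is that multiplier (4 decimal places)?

Form M = I − A:
  [  0.91   -0.12   -0.11   -0.10   -0.06   -0.05]
  [ -0.10    0.91   -0.05   -0.01   -0.03   -0.10]
  [ -0.06   -0.12    0.98   -0.01   -0.04   -0.13]
  [ -0.05   -0.06   -0.12    0.89   -0.13   -0.12]
  [ -0.03   -0.08   -0.04   -0.09    0.91   -0.06]
  [ -0.02   -0.03   -0.07   -0.12   -0.11    0.92]
Leontief inverse L = M⁻¹:
  [  1.1490    0.2015    0.1748    0.1653    0.1305    0.1391]
  [  0.1417    1.1464    0.0962    0.0593    0.0790    0.1588]
  [  0.0994    0.1716    1.0647    0.0596    0.0903    0.1882]
  [  0.1056    0.1436    0.1893    1.1904    0.2164    0.2175]
  [  0.0690    0.1351    0.0879    0.1430    1.1472    0.1243]
  [  0.0592    0.0897    0.1231    0.1824    0.1777    1.1527]
Total output x = L · d:
  x_0 = 1.1490·52 + 0.2015·79 + 0.1748·34 + 0.1653·99 + 0.1305·51 + 0.1391·37 = 109.7769
  x_1 = 0.1417·52 + 1.1464·79 + 0.0962·34 + 0.0593·99 + 0.0790·51 + 0.1588·37 = 116.9747
  x_2 = 0.0994·52 + 0.1716·79 + 1.0647·34 + 0.0596·99 + 0.0903·51 + 0.1882·37 = 72.3901
  x_3 = 0.1056·52 + 0.1436·79 + 0.1893·34 + 1.1904·99 + 0.2164·51 + 0.2175·37 = 160.1981
  x_4 = 0.0690·52 + 0.1351·79 + 0.0879·34 + 0.1430·99 + 1.1472·51 + 0.1243·37 = 94.5188
  x_5 = 0.0592·52 + 0.0897·79 + 0.1231·34 + 0.1824·99 + 0.1777·51 + 1.1527·37 = 84.1227
Output multipliers (column sums of L):
  Finance: 1.6239
  Energy: 1.8878
  Textiles: 1.7360
  Chemicals: 1.8000
  Manufacturing: 1.8411
  Healthcare: 1.9806

Healthcare (1.9806)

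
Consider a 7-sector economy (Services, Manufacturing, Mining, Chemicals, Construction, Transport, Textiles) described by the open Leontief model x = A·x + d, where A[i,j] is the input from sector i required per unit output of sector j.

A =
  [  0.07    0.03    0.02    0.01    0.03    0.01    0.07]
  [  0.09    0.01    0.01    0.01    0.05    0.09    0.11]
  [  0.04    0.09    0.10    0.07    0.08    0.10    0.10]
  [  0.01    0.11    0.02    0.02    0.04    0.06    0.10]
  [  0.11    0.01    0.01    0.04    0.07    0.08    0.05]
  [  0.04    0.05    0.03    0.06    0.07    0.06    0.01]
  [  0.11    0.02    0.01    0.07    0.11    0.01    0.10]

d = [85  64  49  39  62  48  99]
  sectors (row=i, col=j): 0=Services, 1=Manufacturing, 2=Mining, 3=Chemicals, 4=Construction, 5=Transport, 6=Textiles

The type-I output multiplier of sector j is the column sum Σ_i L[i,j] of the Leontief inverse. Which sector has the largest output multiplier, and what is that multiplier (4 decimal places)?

Form M = I − A:
  [  0.93   -0.03   -0.02   -0.01   -0.03   -0.01   -0.07]
  [ -0.09    0.99   -0.01   -0.01   -0.05   -0.09   -0.11]
  [ -0.04   -0.09    0.90   -0.07   -0.08   -0.10   -0.10]
  [ -0.01   -0.11   -0.02    0.98   -0.04   -0.06   -0.10]
  [ -0.11   -0.01   -0.01   -0.04    0.93   -0.08   -0.05]
  [ -0.04   -0.05   -0.03   -0.06   -0.07    0.94   -0.01]
  [ -0.11   -0.02   -0.01   -0.07   -0.11   -0.01    0.90]
Leontief inverse L = M⁻¹:
  [  1.1003    0.0425    0.0281    0.0247    0.0550    0.0261    0.1000]
  [  0.1340    1.0296    0.0216    0.0346    0.0892    0.1137    0.1487]
  [  0.1062    0.1306    1.1260    0.1104    0.1440    0.1545    0.1713]
  [  0.0556    0.1289    0.0314    1.0438    0.0803    0.0913    0.1450]
  [  0.1502    0.0316    0.0218    0.0612    1.1046    0.1058    0.0873]
  [  0.0738    0.0718    0.0421    0.0786    0.1007    1.0900    0.0456]
  [  0.1621    0.0442    0.0220    0.0945    0.1527    0.0396    1.1510]
Total output x = L · d:
  x_0 = 1.1003·85 + 0.0425·64 + 0.0281·49 + 0.0247·39 + 0.0550·62 + 0.0261·48 + 0.1000·99 = 113.1481
  x_1 = 0.1340·85 + 1.0296·64 + 0.0216·49 + 0.0346·39 + 0.0892·62 + 0.1137·48 + 0.1487·99 = 105.4044
  x_2 = 0.1062·85 + 0.1306·64 + 1.1260·49 + 0.1104·39 + 0.1440·62 + 0.1545·48 + 0.1713·99 = 110.1684
  x_3 = 0.0556·85 + 0.1289·64 + 0.0314·49 + 1.0438·39 + 0.0803·62 + 0.0913·48 + 0.1450·99 = 78.9403
  x_4 = 0.1502·85 + 0.0316·64 + 0.0218·49 + 0.0612·39 + 1.1046·62 + 0.1058·48 + 0.0873·99 = 100.4524
  x_5 = 0.0738·85 + 0.0718·64 + 0.0421·49 + 0.0786·39 + 0.1007·62 + 1.0900·48 + 0.0456·99 = 79.0811
  x_6 = 0.1621·85 + 0.0442·64 + 0.0220·49 + 0.0945·39 + 0.1527·62 + 0.0396·48 + 1.1510·99 = 146.6916
Output multipliers (column sums of L):
  Services: 1.7822
  Manufacturing: 1.4792
  Mining: 1.2931
  Chemicals: 1.4478
  Construction: 1.7265
  Transport: 1.6210
  Textiles: 1.8490

Textiles (1.8490)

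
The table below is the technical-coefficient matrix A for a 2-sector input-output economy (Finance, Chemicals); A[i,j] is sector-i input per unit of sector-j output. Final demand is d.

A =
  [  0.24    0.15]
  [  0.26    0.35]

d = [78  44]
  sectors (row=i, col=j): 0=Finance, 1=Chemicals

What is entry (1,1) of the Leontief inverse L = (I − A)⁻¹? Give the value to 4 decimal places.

L[1,1] = 1.6703

Form M = I − A:
  [  0.76   -0.15]
  [ -0.26    0.65]
Leontief inverse L = M⁻¹:
  [  1.4286    0.3297]
  [  0.5714    1.6703]
Total output x = L · d:
  x_0 = 1.4286·78 + 0.3297·44 = 125.9341
  x_1 = 0.5714·78 + 1.6703·44 = 118.0659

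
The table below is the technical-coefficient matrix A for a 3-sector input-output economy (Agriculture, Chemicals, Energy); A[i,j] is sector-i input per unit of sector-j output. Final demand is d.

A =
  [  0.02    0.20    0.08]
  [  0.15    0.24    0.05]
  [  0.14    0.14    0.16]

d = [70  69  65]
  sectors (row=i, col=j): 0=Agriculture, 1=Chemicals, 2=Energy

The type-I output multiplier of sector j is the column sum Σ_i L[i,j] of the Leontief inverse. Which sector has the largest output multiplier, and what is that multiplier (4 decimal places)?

Chemicals (1.9870)

Form M = I − A:
  [  0.98   -0.20   -0.08]
  [ -0.15    0.76   -0.05]
  [ -0.14   -0.14    0.84]
Leontief inverse L = M⁻¹:
  [  1.0849    0.3079    0.1217]
  [  0.2285    1.3952    0.1048]
  [  0.2189    0.2839    1.2282]
Total output x = L · d:
  x_0 = 1.0849·70 + 0.3079·69 + 0.1217·65 = 105.0978
  x_1 = 0.2285·70 + 1.3952·69 + 0.1048·65 = 119.0814
  x_2 = 0.2189·70 + 0.2839·69 + 1.2282·65 = 114.7441
Output multipliers (column sums of L):
  Agriculture: 1.5324
  Chemicals: 1.9870
  Energy: 1.4547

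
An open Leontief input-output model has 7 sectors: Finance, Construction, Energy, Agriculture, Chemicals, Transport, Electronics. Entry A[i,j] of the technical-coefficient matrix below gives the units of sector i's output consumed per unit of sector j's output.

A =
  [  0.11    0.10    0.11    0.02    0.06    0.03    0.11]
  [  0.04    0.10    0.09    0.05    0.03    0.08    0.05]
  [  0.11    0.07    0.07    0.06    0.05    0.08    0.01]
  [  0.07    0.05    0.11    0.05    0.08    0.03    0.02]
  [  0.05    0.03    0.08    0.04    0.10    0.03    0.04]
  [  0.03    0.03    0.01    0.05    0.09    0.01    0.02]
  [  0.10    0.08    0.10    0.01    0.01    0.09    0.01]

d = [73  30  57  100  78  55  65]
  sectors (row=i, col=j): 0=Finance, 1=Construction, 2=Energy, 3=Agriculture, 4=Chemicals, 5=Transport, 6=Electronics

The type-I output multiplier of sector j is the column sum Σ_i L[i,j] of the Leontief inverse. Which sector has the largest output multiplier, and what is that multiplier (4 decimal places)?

Form M = I − A:
  [  0.89   -0.10   -0.11   -0.02   -0.06   -0.03   -0.11]
  [ -0.04    0.90   -0.09   -0.05   -0.03   -0.08   -0.05]
  [ -0.11   -0.07    0.93   -0.06   -0.05   -0.08   -0.01]
  [ -0.07   -0.05   -0.11    0.95   -0.08   -0.03   -0.02]
  [ -0.05   -0.03   -0.08   -0.04    0.90   -0.03   -0.04]
  [ -0.03   -0.03   -0.01   -0.05   -0.09    0.99   -0.02]
  [ -0.10   -0.08   -0.10   -0.01   -0.01   -0.09    0.99]
Leontief inverse L = M⁻¹:
  [  1.1849    0.1693    0.1896    0.0564    0.1102    0.0835    0.1494]
  [  0.0932    1.1508    0.1479    0.0820    0.0729    0.1195    0.0770]
  [  0.1672    0.1229    1.1323    0.0922    0.0985    0.1163    0.0444]
  [  0.1249    0.0977    0.1686    1.0803    0.1241    0.0662    0.0487]
  [  0.0980    0.0706    0.1319    0.0660    1.1401    0.0617    0.0644]
  [  0.0587    0.0552    0.0453    0.0665    0.1175    1.0289    0.0366]
  [  0.1517    0.1292    0.1526    0.0393    0.0504    0.1247    1.0404]
Total output x = L · d:
  x_0 = 1.1849·73 + 0.1693·30 + 0.1896·57 + 0.0564·100 + 0.1102·78 + 0.0835·55 + 0.1494·65 = 130.9295
  x_1 = 0.0932·73 + 1.1508·30 + 0.1479·57 + 0.0820·100 + 0.0729·78 + 0.1195·55 + 0.0770·65 = 75.2257
  x_2 = 0.1672·73 + 0.1229·30 + 1.1323·57 + 0.0922·100 + 0.0985·78 + 0.1163·55 + 0.0444·65 = 106.6218
  x_3 = 0.1249·73 + 0.0977·30 + 0.1686·57 + 1.0803·100 + 0.1241·78 + 0.0662·55 + 0.0487·65 = 146.1753
  x_4 = 0.0980·73 + 0.0706·30 + 0.1319·57 + 0.0660·100 + 1.1401·78 + 0.0617·55 + 0.0644·65 = 119.9098
  x_5 = 0.0587·73 + 0.0552·30 + 0.0453·57 + 0.0665·100 + 0.1175·78 + 1.0289·55 + 0.0366·65 = 83.3044
  x_6 = 0.1517·73 + 0.1292·30 + 0.1526·57 + 0.0393·100 + 0.0504·78 + 0.1247·55 + 1.0404·65 = 105.9913
Output multipliers (column sums of L):
  Finance: 1.8786
  Construction: 1.7957
  Energy: 1.9683
  Agriculture: 1.4828
  Chemicals: 1.7137
  Transport: 1.6009
  Electronics: 1.4609

Energy (1.9683)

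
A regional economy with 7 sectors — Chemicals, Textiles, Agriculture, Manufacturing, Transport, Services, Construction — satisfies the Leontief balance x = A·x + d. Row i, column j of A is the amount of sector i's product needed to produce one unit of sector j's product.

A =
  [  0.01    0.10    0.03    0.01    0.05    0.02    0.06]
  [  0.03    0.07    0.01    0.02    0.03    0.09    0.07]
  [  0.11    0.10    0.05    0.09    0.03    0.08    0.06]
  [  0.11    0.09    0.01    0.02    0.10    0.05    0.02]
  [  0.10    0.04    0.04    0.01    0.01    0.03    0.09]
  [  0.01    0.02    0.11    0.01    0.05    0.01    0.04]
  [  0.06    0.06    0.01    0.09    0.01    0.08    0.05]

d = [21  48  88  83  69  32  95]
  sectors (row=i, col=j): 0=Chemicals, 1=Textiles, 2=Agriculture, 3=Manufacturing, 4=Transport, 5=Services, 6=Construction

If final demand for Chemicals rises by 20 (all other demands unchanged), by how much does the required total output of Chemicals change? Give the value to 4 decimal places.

Form M = I − A:
  [  0.99   -0.10   -0.03   -0.01   -0.05   -0.02   -0.06]
  [ -0.03    0.93   -0.01   -0.02   -0.03   -0.09   -0.07]
  [ -0.11   -0.10    0.95   -0.09   -0.03   -0.08   -0.06]
  [ -0.11   -0.09   -0.01    0.98   -0.10   -0.05   -0.02]
  [ -0.10   -0.04   -0.04   -0.01    0.99   -0.03   -0.09]
  [ -0.01   -0.02   -0.11   -0.01   -0.05    0.99   -0.04]
  [ -0.06   -0.06   -0.01   -0.09   -0.01   -0.08    0.95]
Leontief inverse L = M⁻¹:
  [  1.0337    0.1276    0.0432    0.0261    0.0632    0.0461    0.0859]
  [  0.0524    1.0983    0.0298    0.0362    0.0472    0.1143    0.0962]
  [  0.1511    0.1552    1.0779    0.1150    0.0637    0.1203    0.1026]
  [  0.1388    0.1289    0.0313    1.0346    0.1209    0.0776    0.0567]
  [  0.1232    0.0751    0.0560    0.0297    1.0273    0.0559    0.1172]
  [  0.0395    0.0497    0.1252    0.0300    0.0632    1.0342    0.0642]
  [  0.0880    0.0962    0.0301    0.1060    0.0352    0.1064    1.0772]
Total output x = L · d:
  x_0 = 1.0337·21 + 0.1276·48 + 0.0432·88 + 0.0261·83 + 0.0632·69 + 0.0461·32 + 0.0859·95 = 47.7979
  x_1 = 0.0524·21 + 1.0983·48 + 0.0298·88 + 0.0362·83 + 0.0472·69 + 0.1143·32 + 0.0962·95 = 75.5001
  x_2 = 0.1511·21 + 0.1552·48 + 1.0779·88 + 0.1150·83 + 0.0637·69 + 0.1203·32 + 0.1026·95 = 133.0218
  x_3 = 0.1388·21 + 0.1289·48 + 0.0313·88 + 1.0346·83 + 0.1209·69 + 0.0776·32 + 0.0567·95 = 113.9361
  x_4 = 0.1232·21 + 0.0751·48 + 0.0560·88 + 0.0297·83 + 1.0273·69 + 0.0559·32 + 0.1172·95 = 97.3896
  x_5 = 0.0395·21 + 0.0497·48 + 0.1252·88 + 0.0300·83 + 0.0632·69 + 1.0342·32 + 0.0642·95 = 60.2753
  x_6 = 0.0880·21 + 0.0962·48 + 0.0301·88 + 0.1060·83 + 0.0352·69 + 0.1064·32 + 1.0772·95 = 126.0824
Δx_0 = L[0,0] · Δd_0 = 1.0337 · 20 = 20.6745

20.6745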